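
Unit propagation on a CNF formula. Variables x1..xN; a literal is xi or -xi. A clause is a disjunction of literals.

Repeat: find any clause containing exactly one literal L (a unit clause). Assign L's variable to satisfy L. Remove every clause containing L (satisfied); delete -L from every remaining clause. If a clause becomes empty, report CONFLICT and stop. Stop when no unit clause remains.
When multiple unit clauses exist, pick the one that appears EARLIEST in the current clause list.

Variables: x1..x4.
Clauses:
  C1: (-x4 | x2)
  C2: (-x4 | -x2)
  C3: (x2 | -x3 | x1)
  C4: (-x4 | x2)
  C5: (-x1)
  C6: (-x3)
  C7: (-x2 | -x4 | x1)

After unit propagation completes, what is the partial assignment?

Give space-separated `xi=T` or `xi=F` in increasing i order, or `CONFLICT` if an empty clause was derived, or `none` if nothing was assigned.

Answer: x1=F x3=F

Derivation:
unit clause [-1] forces x1=F; simplify:
  drop 1 from [2, -3, 1] -> [2, -3]
  drop 1 from [-2, -4, 1] -> [-2, -4]
  satisfied 1 clause(s); 6 remain; assigned so far: [1]
unit clause [-3] forces x3=F; simplify:
  satisfied 2 clause(s); 4 remain; assigned so far: [1, 3]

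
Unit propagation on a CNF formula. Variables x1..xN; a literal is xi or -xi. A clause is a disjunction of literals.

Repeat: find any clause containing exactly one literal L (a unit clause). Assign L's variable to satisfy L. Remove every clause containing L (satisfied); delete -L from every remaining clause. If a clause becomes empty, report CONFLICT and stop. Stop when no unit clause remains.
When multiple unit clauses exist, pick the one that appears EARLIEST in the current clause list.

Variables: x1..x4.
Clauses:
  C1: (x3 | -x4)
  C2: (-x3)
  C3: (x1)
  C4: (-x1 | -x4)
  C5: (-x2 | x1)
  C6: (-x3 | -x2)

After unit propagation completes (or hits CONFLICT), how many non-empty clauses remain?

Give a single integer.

unit clause [-3] forces x3=F; simplify:
  drop 3 from [3, -4] -> [-4]
  satisfied 2 clause(s); 4 remain; assigned so far: [3]
unit clause [-4] forces x4=F; simplify:
  satisfied 2 clause(s); 2 remain; assigned so far: [3, 4]
unit clause [1] forces x1=T; simplify:
  satisfied 2 clause(s); 0 remain; assigned so far: [1, 3, 4]

Answer: 0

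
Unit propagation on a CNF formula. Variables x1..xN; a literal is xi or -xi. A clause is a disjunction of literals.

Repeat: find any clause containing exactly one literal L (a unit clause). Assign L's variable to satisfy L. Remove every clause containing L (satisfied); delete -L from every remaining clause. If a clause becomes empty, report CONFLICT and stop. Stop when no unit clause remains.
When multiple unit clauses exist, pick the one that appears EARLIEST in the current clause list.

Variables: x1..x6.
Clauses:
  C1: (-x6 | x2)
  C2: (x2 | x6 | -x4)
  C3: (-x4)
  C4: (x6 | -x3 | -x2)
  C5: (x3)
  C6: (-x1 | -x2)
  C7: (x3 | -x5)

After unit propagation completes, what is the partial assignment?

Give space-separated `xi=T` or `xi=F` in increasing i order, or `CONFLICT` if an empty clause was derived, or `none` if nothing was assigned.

unit clause [-4] forces x4=F; simplify:
  satisfied 2 clause(s); 5 remain; assigned so far: [4]
unit clause [3] forces x3=T; simplify:
  drop -3 from [6, -3, -2] -> [6, -2]
  satisfied 2 clause(s); 3 remain; assigned so far: [3, 4]

Answer: x3=T x4=F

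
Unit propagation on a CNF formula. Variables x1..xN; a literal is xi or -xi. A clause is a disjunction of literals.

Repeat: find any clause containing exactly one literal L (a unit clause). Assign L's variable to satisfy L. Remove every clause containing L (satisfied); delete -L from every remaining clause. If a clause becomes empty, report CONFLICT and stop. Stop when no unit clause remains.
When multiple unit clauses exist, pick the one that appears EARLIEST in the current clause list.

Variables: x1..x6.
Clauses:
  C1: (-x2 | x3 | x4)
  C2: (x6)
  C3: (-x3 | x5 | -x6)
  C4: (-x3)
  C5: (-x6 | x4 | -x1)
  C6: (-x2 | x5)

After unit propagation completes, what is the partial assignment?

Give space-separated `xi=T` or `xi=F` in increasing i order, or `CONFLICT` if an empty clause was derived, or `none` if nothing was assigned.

unit clause [6] forces x6=T; simplify:
  drop -6 from [-3, 5, -6] -> [-3, 5]
  drop -6 from [-6, 4, -1] -> [4, -1]
  satisfied 1 clause(s); 5 remain; assigned so far: [6]
unit clause [-3] forces x3=F; simplify:
  drop 3 from [-2, 3, 4] -> [-2, 4]
  satisfied 2 clause(s); 3 remain; assigned so far: [3, 6]

Answer: x3=F x6=T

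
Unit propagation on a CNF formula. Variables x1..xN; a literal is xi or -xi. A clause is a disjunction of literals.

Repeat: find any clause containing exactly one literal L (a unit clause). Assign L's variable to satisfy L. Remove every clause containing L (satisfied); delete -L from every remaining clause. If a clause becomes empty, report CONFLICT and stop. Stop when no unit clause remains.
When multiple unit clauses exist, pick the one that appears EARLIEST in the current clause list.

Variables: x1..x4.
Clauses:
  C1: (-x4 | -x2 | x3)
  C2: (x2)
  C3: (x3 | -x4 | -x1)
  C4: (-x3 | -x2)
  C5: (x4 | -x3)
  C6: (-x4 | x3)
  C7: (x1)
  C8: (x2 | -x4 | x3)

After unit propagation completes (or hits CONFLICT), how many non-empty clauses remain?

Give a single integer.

Answer: 0

Derivation:
unit clause [2] forces x2=T; simplify:
  drop -2 from [-4, -2, 3] -> [-4, 3]
  drop -2 from [-3, -2] -> [-3]
  satisfied 2 clause(s); 6 remain; assigned so far: [2]
unit clause [-3] forces x3=F; simplify:
  drop 3 from [-4, 3] -> [-4]
  drop 3 from [3, -4, -1] -> [-4, -1]
  drop 3 from [-4, 3] -> [-4]
  satisfied 2 clause(s); 4 remain; assigned so far: [2, 3]
unit clause [-4] forces x4=F; simplify:
  satisfied 3 clause(s); 1 remain; assigned so far: [2, 3, 4]
unit clause [1] forces x1=T; simplify:
  satisfied 1 clause(s); 0 remain; assigned so far: [1, 2, 3, 4]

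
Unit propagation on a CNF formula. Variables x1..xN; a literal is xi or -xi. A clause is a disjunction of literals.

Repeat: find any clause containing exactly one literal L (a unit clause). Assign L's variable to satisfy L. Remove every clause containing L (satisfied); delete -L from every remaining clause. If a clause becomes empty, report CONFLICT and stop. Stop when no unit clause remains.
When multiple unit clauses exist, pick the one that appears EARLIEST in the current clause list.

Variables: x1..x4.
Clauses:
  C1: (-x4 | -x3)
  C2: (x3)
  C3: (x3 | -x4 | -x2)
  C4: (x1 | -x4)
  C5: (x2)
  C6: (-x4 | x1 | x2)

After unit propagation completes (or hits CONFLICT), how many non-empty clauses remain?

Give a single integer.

Answer: 0

Derivation:
unit clause [3] forces x3=T; simplify:
  drop -3 from [-4, -3] -> [-4]
  satisfied 2 clause(s); 4 remain; assigned so far: [3]
unit clause [-4] forces x4=F; simplify:
  satisfied 3 clause(s); 1 remain; assigned so far: [3, 4]
unit clause [2] forces x2=T; simplify:
  satisfied 1 clause(s); 0 remain; assigned so far: [2, 3, 4]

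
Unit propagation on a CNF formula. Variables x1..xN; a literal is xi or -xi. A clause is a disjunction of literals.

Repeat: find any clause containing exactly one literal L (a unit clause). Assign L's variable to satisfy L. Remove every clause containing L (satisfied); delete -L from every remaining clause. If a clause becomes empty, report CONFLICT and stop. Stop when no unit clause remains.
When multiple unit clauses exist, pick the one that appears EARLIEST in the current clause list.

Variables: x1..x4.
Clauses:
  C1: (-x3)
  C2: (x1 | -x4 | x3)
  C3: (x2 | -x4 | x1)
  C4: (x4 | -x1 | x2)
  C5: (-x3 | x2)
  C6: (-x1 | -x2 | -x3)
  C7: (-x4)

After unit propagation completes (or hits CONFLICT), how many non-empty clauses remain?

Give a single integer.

Answer: 1

Derivation:
unit clause [-3] forces x3=F; simplify:
  drop 3 from [1, -4, 3] -> [1, -4]
  satisfied 3 clause(s); 4 remain; assigned so far: [3]
unit clause [-4] forces x4=F; simplify:
  drop 4 from [4, -1, 2] -> [-1, 2]
  satisfied 3 clause(s); 1 remain; assigned so far: [3, 4]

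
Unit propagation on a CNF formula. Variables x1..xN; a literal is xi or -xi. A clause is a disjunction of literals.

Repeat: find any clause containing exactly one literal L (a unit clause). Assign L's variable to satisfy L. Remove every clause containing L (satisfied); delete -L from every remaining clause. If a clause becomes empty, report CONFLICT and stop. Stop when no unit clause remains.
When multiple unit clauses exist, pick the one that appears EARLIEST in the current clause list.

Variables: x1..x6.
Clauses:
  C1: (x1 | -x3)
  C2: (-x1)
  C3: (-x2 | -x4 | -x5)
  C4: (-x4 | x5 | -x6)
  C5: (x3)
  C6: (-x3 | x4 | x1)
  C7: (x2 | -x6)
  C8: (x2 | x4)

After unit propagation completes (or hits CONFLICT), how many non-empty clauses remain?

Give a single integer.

unit clause [-1] forces x1=F; simplify:
  drop 1 from [1, -3] -> [-3]
  drop 1 from [-3, 4, 1] -> [-3, 4]
  satisfied 1 clause(s); 7 remain; assigned so far: [1]
unit clause [-3] forces x3=F; simplify:
  drop 3 from [3] -> [] (empty!)
  satisfied 2 clause(s); 5 remain; assigned so far: [1, 3]
CONFLICT (empty clause)

Answer: 4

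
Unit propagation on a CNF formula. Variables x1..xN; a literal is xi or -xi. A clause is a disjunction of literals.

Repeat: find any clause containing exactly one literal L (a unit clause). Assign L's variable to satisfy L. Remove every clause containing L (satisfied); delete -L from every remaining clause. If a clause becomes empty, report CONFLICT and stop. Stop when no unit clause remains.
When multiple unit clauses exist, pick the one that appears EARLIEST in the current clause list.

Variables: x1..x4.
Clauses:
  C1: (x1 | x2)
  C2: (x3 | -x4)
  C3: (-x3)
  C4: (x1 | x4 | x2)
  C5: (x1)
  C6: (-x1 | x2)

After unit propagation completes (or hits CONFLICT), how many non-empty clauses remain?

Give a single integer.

unit clause [-3] forces x3=F; simplify:
  drop 3 from [3, -4] -> [-4]
  satisfied 1 clause(s); 5 remain; assigned so far: [3]
unit clause [-4] forces x4=F; simplify:
  drop 4 from [1, 4, 2] -> [1, 2]
  satisfied 1 clause(s); 4 remain; assigned so far: [3, 4]
unit clause [1] forces x1=T; simplify:
  drop -1 from [-1, 2] -> [2]
  satisfied 3 clause(s); 1 remain; assigned so far: [1, 3, 4]
unit clause [2] forces x2=T; simplify:
  satisfied 1 clause(s); 0 remain; assigned so far: [1, 2, 3, 4]

Answer: 0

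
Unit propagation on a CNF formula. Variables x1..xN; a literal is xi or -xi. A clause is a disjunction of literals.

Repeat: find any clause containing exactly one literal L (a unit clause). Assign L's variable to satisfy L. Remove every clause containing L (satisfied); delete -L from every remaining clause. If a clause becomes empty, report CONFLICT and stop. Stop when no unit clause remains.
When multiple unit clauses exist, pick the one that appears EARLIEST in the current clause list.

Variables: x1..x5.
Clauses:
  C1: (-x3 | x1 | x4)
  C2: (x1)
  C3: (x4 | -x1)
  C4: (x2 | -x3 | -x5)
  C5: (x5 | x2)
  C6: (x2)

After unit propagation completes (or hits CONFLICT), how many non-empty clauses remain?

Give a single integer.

Answer: 0

Derivation:
unit clause [1] forces x1=T; simplify:
  drop -1 from [4, -1] -> [4]
  satisfied 2 clause(s); 4 remain; assigned so far: [1]
unit clause [4] forces x4=T; simplify:
  satisfied 1 clause(s); 3 remain; assigned so far: [1, 4]
unit clause [2] forces x2=T; simplify:
  satisfied 3 clause(s); 0 remain; assigned so far: [1, 2, 4]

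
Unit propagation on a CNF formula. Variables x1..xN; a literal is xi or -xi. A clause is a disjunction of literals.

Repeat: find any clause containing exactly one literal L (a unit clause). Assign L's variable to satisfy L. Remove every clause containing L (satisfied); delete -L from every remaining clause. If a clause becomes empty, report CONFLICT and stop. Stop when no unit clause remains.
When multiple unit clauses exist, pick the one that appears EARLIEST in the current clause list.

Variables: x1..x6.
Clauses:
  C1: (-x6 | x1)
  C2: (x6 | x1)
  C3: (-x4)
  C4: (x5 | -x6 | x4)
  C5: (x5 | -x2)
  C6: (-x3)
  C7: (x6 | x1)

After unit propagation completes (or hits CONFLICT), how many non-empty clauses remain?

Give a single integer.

unit clause [-4] forces x4=F; simplify:
  drop 4 from [5, -6, 4] -> [5, -6]
  satisfied 1 clause(s); 6 remain; assigned so far: [4]
unit clause [-3] forces x3=F; simplify:
  satisfied 1 clause(s); 5 remain; assigned so far: [3, 4]

Answer: 5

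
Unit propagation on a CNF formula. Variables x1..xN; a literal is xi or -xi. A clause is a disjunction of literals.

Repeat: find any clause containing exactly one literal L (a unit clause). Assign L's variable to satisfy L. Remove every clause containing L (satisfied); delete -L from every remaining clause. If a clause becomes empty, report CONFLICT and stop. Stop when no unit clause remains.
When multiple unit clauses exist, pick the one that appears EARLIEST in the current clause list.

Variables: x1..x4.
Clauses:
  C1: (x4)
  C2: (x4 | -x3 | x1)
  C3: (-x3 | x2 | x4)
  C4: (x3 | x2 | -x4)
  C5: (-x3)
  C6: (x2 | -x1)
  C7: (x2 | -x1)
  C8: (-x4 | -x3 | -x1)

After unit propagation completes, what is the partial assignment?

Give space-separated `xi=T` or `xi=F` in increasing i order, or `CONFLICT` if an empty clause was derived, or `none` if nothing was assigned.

Answer: x2=T x3=F x4=T

Derivation:
unit clause [4] forces x4=T; simplify:
  drop -4 from [3, 2, -4] -> [3, 2]
  drop -4 from [-4, -3, -1] -> [-3, -1]
  satisfied 3 clause(s); 5 remain; assigned so far: [4]
unit clause [-3] forces x3=F; simplify:
  drop 3 from [3, 2] -> [2]
  satisfied 2 clause(s); 3 remain; assigned so far: [3, 4]
unit clause [2] forces x2=T; simplify:
  satisfied 3 clause(s); 0 remain; assigned so far: [2, 3, 4]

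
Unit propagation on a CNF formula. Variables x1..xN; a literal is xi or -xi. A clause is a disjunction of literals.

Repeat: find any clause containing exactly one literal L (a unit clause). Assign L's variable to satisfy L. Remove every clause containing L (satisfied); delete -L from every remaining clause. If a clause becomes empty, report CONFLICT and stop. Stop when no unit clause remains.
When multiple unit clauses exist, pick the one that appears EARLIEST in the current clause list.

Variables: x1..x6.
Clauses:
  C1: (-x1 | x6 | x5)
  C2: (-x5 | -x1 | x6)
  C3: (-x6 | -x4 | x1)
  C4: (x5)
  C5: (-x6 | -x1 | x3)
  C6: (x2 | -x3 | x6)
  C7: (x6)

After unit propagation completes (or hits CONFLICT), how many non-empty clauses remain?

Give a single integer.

Answer: 2

Derivation:
unit clause [5] forces x5=T; simplify:
  drop -5 from [-5, -1, 6] -> [-1, 6]
  satisfied 2 clause(s); 5 remain; assigned so far: [5]
unit clause [6] forces x6=T; simplify:
  drop -6 from [-6, -4, 1] -> [-4, 1]
  drop -6 from [-6, -1, 3] -> [-1, 3]
  satisfied 3 clause(s); 2 remain; assigned so far: [5, 6]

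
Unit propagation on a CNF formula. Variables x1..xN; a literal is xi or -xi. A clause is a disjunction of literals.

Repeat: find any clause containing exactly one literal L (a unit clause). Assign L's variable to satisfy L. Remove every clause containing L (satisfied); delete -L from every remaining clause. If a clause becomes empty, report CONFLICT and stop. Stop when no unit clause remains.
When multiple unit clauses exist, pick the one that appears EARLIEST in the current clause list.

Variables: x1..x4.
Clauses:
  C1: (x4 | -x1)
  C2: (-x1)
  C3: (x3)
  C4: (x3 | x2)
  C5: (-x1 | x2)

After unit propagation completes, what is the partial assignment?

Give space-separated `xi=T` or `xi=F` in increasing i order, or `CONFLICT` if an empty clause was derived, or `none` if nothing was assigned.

unit clause [-1] forces x1=F; simplify:
  satisfied 3 clause(s); 2 remain; assigned so far: [1]
unit clause [3] forces x3=T; simplify:
  satisfied 2 clause(s); 0 remain; assigned so far: [1, 3]

Answer: x1=F x3=T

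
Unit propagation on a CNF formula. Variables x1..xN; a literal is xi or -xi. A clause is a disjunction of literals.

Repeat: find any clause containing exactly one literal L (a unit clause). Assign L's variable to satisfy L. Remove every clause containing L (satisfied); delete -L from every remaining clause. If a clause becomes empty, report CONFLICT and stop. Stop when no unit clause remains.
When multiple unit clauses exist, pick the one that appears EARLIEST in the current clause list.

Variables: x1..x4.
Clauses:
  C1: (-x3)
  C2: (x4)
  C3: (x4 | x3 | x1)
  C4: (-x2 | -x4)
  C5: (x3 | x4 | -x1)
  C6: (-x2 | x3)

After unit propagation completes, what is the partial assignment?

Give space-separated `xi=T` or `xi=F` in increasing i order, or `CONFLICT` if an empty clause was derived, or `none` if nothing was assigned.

unit clause [-3] forces x3=F; simplify:
  drop 3 from [4, 3, 1] -> [4, 1]
  drop 3 from [3, 4, -1] -> [4, -1]
  drop 3 from [-2, 3] -> [-2]
  satisfied 1 clause(s); 5 remain; assigned so far: [3]
unit clause [4] forces x4=T; simplify:
  drop -4 from [-2, -4] -> [-2]
  satisfied 3 clause(s); 2 remain; assigned so far: [3, 4]
unit clause [-2] forces x2=F; simplify:
  satisfied 2 clause(s); 0 remain; assigned so far: [2, 3, 4]

Answer: x2=F x3=F x4=T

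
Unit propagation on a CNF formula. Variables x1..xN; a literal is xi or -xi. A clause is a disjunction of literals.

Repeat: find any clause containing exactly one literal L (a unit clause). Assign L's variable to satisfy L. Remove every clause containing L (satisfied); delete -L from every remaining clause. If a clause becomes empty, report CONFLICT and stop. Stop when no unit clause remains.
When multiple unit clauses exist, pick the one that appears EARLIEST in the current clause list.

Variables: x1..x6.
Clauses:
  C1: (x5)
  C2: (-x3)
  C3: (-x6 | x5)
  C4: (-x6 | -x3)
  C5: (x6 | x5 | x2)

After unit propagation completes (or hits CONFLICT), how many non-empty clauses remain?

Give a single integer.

unit clause [5] forces x5=T; simplify:
  satisfied 3 clause(s); 2 remain; assigned so far: [5]
unit clause [-3] forces x3=F; simplify:
  satisfied 2 clause(s); 0 remain; assigned so far: [3, 5]

Answer: 0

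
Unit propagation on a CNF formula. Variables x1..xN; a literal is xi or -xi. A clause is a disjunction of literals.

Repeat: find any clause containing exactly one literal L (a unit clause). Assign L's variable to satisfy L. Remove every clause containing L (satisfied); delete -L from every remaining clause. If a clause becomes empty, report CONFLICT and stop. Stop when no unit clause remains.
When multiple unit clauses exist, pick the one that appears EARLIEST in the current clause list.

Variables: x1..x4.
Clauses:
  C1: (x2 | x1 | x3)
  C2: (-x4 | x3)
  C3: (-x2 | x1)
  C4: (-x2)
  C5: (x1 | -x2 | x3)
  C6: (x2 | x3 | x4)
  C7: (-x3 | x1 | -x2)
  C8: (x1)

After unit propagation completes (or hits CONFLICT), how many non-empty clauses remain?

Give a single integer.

unit clause [-2] forces x2=F; simplify:
  drop 2 from [2, 1, 3] -> [1, 3]
  drop 2 from [2, 3, 4] -> [3, 4]
  satisfied 4 clause(s); 4 remain; assigned so far: [2]
unit clause [1] forces x1=T; simplify:
  satisfied 2 clause(s); 2 remain; assigned so far: [1, 2]

Answer: 2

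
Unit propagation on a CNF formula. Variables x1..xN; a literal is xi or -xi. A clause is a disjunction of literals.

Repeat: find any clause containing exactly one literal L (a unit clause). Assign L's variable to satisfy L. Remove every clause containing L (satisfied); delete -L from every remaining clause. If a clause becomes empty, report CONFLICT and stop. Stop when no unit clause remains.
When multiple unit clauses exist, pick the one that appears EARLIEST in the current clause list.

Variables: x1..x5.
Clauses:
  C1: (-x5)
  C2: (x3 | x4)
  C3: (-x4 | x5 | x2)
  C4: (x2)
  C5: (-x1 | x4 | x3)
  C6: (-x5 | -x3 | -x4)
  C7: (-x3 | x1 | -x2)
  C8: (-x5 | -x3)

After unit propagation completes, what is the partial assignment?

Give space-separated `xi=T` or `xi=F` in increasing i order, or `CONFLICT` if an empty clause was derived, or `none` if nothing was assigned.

Answer: x2=T x5=F

Derivation:
unit clause [-5] forces x5=F; simplify:
  drop 5 from [-4, 5, 2] -> [-4, 2]
  satisfied 3 clause(s); 5 remain; assigned so far: [5]
unit clause [2] forces x2=T; simplify:
  drop -2 from [-3, 1, -2] -> [-3, 1]
  satisfied 2 clause(s); 3 remain; assigned so far: [2, 5]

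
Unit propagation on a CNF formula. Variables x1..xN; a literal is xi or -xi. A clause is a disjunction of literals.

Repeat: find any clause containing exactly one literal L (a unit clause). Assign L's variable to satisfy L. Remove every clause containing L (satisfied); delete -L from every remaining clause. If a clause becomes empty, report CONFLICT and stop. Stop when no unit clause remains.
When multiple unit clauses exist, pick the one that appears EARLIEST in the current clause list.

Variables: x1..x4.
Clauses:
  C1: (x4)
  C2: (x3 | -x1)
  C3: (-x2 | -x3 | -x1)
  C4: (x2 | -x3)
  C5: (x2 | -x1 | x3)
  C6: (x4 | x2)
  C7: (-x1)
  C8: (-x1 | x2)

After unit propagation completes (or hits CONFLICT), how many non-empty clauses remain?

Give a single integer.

Answer: 1

Derivation:
unit clause [4] forces x4=T; simplify:
  satisfied 2 clause(s); 6 remain; assigned so far: [4]
unit clause [-1] forces x1=F; simplify:
  satisfied 5 clause(s); 1 remain; assigned so far: [1, 4]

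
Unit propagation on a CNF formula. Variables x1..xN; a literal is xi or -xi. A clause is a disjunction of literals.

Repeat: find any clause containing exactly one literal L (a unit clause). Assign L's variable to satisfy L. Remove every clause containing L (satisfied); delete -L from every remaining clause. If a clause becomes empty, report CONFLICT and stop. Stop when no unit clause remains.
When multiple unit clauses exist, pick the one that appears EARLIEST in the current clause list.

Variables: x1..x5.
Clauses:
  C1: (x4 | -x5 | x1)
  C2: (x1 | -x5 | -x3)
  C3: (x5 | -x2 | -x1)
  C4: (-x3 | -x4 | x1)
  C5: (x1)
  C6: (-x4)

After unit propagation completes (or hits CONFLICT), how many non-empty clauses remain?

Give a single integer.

Answer: 1

Derivation:
unit clause [1] forces x1=T; simplify:
  drop -1 from [5, -2, -1] -> [5, -2]
  satisfied 4 clause(s); 2 remain; assigned so far: [1]
unit clause [-4] forces x4=F; simplify:
  satisfied 1 clause(s); 1 remain; assigned so far: [1, 4]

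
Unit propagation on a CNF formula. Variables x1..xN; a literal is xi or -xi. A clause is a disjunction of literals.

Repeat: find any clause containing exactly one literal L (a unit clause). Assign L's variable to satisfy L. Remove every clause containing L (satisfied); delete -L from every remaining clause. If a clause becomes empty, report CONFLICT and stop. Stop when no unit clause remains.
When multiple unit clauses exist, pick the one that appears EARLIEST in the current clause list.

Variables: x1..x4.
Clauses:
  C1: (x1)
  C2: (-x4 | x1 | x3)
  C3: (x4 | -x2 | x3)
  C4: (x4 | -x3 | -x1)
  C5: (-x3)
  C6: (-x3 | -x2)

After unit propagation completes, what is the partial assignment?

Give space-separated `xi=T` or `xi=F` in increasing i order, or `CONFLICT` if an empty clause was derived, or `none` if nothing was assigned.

unit clause [1] forces x1=T; simplify:
  drop -1 from [4, -3, -1] -> [4, -3]
  satisfied 2 clause(s); 4 remain; assigned so far: [1]
unit clause [-3] forces x3=F; simplify:
  drop 3 from [4, -2, 3] -> [4, -2]
  satisfied 3 clause(s); 1 remain; assigned so far: [1, 3]

Answer: x1=T x3=F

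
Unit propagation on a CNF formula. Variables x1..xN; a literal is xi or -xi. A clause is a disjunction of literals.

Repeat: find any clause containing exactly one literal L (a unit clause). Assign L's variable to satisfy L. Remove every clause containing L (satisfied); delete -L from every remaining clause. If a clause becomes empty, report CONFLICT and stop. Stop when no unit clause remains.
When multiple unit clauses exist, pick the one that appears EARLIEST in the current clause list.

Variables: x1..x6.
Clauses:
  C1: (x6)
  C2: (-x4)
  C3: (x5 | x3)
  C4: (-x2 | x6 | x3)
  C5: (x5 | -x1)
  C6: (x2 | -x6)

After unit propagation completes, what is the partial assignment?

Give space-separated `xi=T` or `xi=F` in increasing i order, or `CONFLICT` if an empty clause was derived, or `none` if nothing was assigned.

Answer: x2=T x4=F x6=T

Derivation:
unit clause [6] forces x6=T; simplify:
  drop -6 from [2, -6] -> [2]
  satisfied 2 clause(s); 4 remain; assigned so far: [6]
unit clause [-4] forces x4=F; simplify:
  satisfied 1 clause(s); 3 remain; assigned so far: [4, 6]
unit clause [2] forces x2=T; simplify:
  satisfied 1 clause(s); 2 remain; assigned so far: [2, 4, 6]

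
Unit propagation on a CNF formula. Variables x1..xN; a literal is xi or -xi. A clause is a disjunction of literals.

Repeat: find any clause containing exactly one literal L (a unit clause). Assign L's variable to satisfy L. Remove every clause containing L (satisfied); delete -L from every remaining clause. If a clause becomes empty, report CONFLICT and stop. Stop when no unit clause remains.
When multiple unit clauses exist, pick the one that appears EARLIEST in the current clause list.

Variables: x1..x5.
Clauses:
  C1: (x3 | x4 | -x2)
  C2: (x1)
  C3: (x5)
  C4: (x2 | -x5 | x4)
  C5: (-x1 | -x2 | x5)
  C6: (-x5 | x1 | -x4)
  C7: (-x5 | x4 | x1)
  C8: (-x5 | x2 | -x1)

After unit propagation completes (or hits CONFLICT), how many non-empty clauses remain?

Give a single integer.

unit clause [1] forces x1=T; simplify:
  drop -1 from [-1, -2, 5] -> [-2, 5]
  drop -1 from [-5, 2, -1] -> [-5, 2]
  satisfied 3 clause(s); 5 remain; assigned so far: [1]
unit clause [5] forces x5=T; simplify:
  drop -5 from [2, -5, 4] -> [2, 4]
  drop -5 from [-5, 2] -> [2]
  satisfied 2 clause(s); 3 remain; assigned so far: [1, 5]
unit clause [2] forces x2=T; simplify:
  drop -2 from [3, 4, -2] -> [3, 4]
  satisfied 2 clause(s); 1 remain; assigned so far: [1, 2, 5]

Answer: 1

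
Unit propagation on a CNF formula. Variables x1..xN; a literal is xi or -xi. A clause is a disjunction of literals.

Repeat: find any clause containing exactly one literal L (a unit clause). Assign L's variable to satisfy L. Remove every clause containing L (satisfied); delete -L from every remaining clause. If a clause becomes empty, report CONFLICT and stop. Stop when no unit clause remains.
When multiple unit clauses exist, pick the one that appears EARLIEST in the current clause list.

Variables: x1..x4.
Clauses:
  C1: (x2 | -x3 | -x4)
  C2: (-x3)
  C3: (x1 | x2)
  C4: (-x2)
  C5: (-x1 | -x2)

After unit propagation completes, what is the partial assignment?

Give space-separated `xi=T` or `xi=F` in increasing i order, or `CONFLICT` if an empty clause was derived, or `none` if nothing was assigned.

Answer: x1=T x2=F x3=F

Derivation:
unit clause [-3] forces x3=F; simplify:
  satisfied 2 clause(s); 3 remain; assigned so far: [3]
unit clause [-2] forces x2=F; simplify:
  drop 2 from [1, 2] -> [1]
  satisfied 2 clause(s); 1 remain; assigned so far: [2, 3]
unit clause [1] forces x1=T; simplify:
  satisfied 1 clause(s); 0 remain; assigned so far: [1, 2, 3]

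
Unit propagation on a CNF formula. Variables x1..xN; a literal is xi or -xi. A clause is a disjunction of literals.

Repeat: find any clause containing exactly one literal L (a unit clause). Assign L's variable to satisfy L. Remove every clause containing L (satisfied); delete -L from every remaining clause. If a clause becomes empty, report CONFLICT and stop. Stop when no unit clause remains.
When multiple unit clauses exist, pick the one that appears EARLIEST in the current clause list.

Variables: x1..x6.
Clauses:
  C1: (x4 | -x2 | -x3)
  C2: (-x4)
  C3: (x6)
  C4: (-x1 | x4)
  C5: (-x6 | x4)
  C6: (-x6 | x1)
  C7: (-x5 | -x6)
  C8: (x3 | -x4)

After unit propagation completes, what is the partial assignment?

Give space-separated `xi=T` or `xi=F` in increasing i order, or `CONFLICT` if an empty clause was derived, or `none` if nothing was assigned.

unit clause [-4] forces x4=F; simplify:
  drop 4 from [4, -2, -3] -> [-2, -3]
  drop 4 from [-1, 4] -> [-1]
  drop 4 from [-6, 4] -> [-6]
  satisfied 2 clause(s); 6 remain; assigned so far: [4]
unit clause [6] forces x6=T; simplify:
  drop -6 from [-6] -> [] (empty!)
  drop -6 from [-6, 1] -> [1]
  drop -6 from [-5, -6] -> [-5]
  satisfied 1 clause(s); 5 remain; assigned so far: [4, 6]
CONFLICT (empty clause)

Answer: CONFLICT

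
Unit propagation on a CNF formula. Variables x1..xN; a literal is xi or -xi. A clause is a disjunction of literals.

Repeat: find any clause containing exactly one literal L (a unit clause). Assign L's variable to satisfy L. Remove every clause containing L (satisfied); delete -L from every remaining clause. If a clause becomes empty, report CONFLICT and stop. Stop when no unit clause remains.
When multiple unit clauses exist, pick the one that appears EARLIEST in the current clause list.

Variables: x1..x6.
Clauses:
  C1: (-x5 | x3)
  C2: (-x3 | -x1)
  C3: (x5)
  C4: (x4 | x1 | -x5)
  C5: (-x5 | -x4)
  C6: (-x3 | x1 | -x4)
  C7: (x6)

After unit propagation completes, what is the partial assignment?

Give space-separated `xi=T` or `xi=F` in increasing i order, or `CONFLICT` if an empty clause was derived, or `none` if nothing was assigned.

Answer: CONFLICT

Derivation:
unit clause [5] forces x5=T; simplify:
  drop -5 from [-5, 3] -> [3]
  drop -5 from [4, 1, -5] -> [4, 1]
  drop -5 from [-5, -4] -> [-4]
  satisfied 1 clause(s); 6 remain; assigned so far: [5]
unit clause [3] forces x3=T; simplify:
  drop -3 from [-3, -1] -> [-1]
  drop -3 from [-3, 1, -4] -> [1, -4]
  satisfied 1 clause(s); 5 remain; assigned so far: [3, 5]
unit clause [-1] forces x1=F; simplify:
  drop 1 from [4, 1] -> [4]
  drop 1 from [1, -4] -> [-4]
  satisfied 1 clause(s); 4 remain; assigned so far: [1, 3, 5]
unit clause [4] forces x4=T; simplify:
  drop -4 from [-4] -> [] (empty!)
  drop -4 from [-4] -> [] (empty!)
  satisfied 1 clause(s); 3 remain; assigned so far: [1, 3, 4, 5]
CONFLICT (empty clause)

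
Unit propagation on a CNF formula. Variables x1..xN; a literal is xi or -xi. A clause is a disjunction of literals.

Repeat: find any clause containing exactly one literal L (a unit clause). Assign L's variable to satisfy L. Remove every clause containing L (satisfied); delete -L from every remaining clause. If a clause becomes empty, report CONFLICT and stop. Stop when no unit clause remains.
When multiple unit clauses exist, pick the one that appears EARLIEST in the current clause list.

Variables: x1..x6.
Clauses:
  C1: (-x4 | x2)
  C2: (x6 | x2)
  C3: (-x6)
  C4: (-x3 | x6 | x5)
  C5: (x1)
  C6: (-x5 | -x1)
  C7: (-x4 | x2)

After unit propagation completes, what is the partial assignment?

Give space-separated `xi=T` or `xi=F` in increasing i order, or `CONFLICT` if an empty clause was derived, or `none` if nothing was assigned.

Answer: x1=T x2=T x3=F x5=F x6=F

Derivation:
unit clause [-6] forces x6=F; simplify:
  drop 6 from [6, 2] -> [2]
  drop 6 from [-3, 6, 5] -> [-3, 5]
  satisfied 1 clause(s); 6 remain; assigned so far: [6]
unit clause [2] forces x2=T; simplify:
  satisfied 3 clause(s); 3 remain; assigned so far: [2, 6]
unit clause [1] forces x1=T; simplify:
  drop -1 from [-5, -1] -> [-5]
  satisfied 1 clause(s); 2 remain; assigned so far: [1, 2, 6]
unit clause [-5] forces x5=F; simplify:
  drop 5 from [-3, 5] -> [-3]
  satisfied 1 clause(s); 1 remain; assigned so far: [1, 2, 5, 6]
unit clause [-3] forces x3=F; simplify:
  satisfied 1 clause(s); 0 remain; assigned so far: [1, 2, 3, 5, 6]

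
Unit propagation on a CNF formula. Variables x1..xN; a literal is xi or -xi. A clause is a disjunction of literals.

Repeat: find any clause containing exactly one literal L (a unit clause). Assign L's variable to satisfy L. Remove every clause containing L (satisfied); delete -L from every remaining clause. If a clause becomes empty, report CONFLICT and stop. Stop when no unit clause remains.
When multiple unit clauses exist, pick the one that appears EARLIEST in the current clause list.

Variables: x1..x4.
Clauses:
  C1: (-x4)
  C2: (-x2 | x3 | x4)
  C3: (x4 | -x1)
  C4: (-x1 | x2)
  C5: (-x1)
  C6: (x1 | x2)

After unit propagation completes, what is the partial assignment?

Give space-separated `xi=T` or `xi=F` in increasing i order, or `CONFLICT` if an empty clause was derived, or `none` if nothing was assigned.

unit clause [-4] forces x4=F; simplify:
  drop 4 from [-2, 3, 4] -> [-2, 3]
  drop 4 from [4, -1] -> [-1]
  satisfied 1 clause(s); 5 remain; assigned so far: [4]
unit clause [-1] forces x1=F; simplify:
  drop 1 from [1, 2] -> [2]
  satisfied 3 clause(s); 2 remain; assigned so far: [1, 4]
unit clause [2] forces x2=T; simplify:
  drop -2 from [-2, 3] -> [3]
  satisfied 1 clause(s); 1 remain; assigned so far: [1, 2, 4]
unit clause [3] forces x3=T; simplify:
  satisfied 1 clause(s); 0 remain; assigned so far: [1, 2, 3, 4]

Answer: x1=F x2=T x3=T x4=F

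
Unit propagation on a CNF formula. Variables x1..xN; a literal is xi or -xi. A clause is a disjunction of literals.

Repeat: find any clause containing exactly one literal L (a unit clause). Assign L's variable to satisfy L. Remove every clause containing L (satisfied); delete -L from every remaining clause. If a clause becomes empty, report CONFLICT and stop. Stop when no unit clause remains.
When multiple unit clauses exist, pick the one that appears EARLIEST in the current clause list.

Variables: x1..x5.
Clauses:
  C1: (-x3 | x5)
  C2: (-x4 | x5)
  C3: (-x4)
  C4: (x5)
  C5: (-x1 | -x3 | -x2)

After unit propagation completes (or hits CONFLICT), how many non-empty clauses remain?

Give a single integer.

unit clause [-4] forces x4=F; simplify:
  satisfied 2 clause(s); 3 remain; assigned so far: [4]
unit clause [5] forces x5=T; simplify:
  satisfied 2 clause(s); 1 remain; assigned so far: [4, 5]

Answer: 1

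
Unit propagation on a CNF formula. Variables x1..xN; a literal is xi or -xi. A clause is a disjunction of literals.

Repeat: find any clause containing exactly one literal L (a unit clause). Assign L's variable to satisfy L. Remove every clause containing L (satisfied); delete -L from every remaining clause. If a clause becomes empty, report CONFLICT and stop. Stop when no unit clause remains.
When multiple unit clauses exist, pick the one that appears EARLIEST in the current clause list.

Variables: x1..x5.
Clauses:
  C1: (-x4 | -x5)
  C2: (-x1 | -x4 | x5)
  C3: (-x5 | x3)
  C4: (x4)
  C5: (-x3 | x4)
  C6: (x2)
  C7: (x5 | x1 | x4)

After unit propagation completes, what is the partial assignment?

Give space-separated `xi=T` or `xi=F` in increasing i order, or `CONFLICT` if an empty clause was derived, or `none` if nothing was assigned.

unit clause [4] forces x4=T; simplify:
  drop -4 from [-4, -5] -> [-5]
  drop -4 from [-1, -4, 5] -> [-1, 5]
  satisfied 3 clause(s); 4 remain; assigned so far: [4]
unit clause [-5] forces x5=F; simplify:
  drop 5 from [-1, 5] -> [-1]
  satisfied 2 clause(s); 2 remain; assigned so far: [4, 5]
unit clause [-1] forces x1=F; simplify:
  satisfied 1 clause(s); 1 remain; assigned so far: [1, 4, 5]
unit clause [2] forces x2=T; simplify:
  satisfied 1 clause(s); 0 remain; assigned so far: [1, 2, 4, 5]

Answer: x1=F x2=T x4=T x5=F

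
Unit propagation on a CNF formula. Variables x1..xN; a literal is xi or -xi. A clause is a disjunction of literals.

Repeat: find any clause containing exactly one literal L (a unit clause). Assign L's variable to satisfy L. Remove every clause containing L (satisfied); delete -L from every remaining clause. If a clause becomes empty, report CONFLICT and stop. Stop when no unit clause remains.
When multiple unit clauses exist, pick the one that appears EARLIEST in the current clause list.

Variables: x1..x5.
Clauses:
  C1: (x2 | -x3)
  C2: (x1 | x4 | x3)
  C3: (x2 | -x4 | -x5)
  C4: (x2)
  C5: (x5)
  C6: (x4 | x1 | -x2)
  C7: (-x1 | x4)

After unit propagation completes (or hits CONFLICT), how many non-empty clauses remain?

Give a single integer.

Answer: 3

Derivation:
unit clause [2] forces x2=T; simplify:
  drop -2 from [4, 1, -2] -> [4, 1]
  satisfied 3 clause(s); 4 remain; assigned so far: [2]
unit clause [5] forces x5=T; simplify:
  satisfied 1 clause(s); 3 remain; assigned so far: [2, 5]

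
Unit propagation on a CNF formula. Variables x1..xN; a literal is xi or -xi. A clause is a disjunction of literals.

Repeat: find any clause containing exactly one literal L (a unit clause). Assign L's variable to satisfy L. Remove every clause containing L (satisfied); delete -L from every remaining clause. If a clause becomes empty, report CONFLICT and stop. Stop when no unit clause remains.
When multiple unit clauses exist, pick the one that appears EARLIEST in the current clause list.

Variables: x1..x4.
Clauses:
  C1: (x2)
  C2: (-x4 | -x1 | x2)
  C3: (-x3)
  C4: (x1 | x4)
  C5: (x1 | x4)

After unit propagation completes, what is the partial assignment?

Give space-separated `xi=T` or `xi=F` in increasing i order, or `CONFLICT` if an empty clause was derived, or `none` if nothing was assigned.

Answer: x2=T x3=F

Derivation:
unit clause [2] forces x2=T; simplify:
  satisfied 2 clause(s); 3 remain; assigned so far: [2]
unit clause [-3] forces x3=F; simplify:
  satisfied 1 clause(s); 2 remain; assigned so far: [2, 3]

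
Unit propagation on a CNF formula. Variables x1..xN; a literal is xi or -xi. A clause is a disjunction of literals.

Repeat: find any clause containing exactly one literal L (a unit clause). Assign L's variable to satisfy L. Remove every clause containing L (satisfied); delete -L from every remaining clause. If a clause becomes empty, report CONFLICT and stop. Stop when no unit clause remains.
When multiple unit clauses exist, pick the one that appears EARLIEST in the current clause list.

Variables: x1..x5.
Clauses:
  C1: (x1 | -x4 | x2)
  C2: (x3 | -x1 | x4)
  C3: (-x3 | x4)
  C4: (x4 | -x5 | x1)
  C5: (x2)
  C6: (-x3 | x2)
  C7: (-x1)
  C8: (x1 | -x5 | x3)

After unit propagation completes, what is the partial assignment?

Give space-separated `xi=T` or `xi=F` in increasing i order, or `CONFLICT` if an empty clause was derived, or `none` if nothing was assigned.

unit clause [2] forces x2=T; simplify:
  satisfied 3 clause(s); 5 remain; assigned so far: [2]
unit clause [-1] forces x1=F; simplify:
  drop 1 from [4, -5, 1] -> [4, -5]
  drop 1 from [1, -5, 3] -> [-5, 3]
  satisfied 2 clause(s); 3 remain; assigned so far: [1, 2]

Answer: x1=F x2=T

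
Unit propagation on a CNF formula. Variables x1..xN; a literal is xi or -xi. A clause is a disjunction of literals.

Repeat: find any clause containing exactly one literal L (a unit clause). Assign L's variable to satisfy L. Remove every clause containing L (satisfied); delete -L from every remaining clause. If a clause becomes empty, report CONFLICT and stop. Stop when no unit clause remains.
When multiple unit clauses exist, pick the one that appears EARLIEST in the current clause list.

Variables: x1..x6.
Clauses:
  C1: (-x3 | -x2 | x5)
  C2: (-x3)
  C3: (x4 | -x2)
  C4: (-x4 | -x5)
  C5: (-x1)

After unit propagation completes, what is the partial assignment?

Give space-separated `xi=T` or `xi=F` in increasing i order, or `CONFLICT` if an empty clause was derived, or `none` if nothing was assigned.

Answer: x1=F x3=F

Derivation:
unit clause [-3] forces x3=F; simplify:
  satisfied 2 clause(s); 3 remain; assigned so far: [3]
unit clause [-1] forces x1=F; simplify:
  satisfied 1 clause(s); 2 remain; assigned so far: [1, 3]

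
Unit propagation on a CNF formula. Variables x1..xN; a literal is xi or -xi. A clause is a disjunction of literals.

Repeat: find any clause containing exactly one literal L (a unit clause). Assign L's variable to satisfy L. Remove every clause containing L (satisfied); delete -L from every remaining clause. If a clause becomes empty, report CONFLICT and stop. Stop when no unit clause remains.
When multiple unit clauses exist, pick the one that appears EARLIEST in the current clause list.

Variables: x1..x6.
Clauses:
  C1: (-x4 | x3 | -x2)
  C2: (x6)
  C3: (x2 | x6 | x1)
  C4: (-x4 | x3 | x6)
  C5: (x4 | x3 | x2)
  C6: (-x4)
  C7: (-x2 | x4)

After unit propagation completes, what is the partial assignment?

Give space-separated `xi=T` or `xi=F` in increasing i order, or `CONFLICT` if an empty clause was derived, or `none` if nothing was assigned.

Answer: x2=F x3=T x4=F x6=T

Derivation:
unit clause [6] forces x6=T; simplify:
  satisfied 3 clause(s); 4 remain; assigned so far: [6]
unit clause [-4] forces x4=F; simplify:
  drop 4 from [4, 3, 2] -> [3, 2]
  drop 4 from [-2, 4] -> [-2]
  satisfied 2 clause(s); 2 remain; assigned so far: [4, 6]
unit clause [-2] forces x2=F; simplify:
  drop 2 from [3, 2] -> [3]
  satisfied 1 clause(s); 1 remain; assigned so far: [2, 4, 6]
unit clause [3] forces x3=T; simplify:
  satisfied 1 clause(s); 0 remain; assigned so far: [2, 3, 4, 6]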